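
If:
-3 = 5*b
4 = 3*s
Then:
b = -3/5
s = 4/3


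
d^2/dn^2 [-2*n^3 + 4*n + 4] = -12*n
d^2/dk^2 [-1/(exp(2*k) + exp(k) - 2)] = (-2*(2*exp(k) + 1)^2*exp(k) + (4*exp(k) + 1)*(exp(2*k) + exp(k) - 2))*exp(k)/(exp(2*k) + exp(k) - 2)^3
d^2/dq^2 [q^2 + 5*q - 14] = 2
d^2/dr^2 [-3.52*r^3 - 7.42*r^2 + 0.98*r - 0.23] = -21.12*r - 14.84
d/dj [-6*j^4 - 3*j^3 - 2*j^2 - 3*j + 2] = -24*j^3 - 9*j^2 - 4*j - 3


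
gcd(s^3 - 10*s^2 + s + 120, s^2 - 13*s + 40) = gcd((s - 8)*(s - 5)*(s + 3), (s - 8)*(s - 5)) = s^2 - 13*s + 40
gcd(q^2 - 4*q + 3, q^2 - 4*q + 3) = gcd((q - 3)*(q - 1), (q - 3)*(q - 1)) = q^2 - 4*q + 3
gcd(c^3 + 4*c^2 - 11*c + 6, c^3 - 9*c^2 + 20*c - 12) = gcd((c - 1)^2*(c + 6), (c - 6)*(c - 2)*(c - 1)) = c - 1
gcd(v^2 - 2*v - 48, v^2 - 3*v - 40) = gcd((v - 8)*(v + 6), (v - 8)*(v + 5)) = v - 8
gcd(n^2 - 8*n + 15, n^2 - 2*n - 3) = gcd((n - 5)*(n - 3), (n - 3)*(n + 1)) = n - 3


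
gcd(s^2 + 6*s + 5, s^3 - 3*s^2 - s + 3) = s + 1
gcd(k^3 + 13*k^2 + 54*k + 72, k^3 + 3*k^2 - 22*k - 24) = k + 6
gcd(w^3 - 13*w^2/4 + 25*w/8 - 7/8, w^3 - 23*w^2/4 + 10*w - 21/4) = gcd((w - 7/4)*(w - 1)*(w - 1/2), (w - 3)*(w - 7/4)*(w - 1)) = w^2 - 11*w/4 + 7/4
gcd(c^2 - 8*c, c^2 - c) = c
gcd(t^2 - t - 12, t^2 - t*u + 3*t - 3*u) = t + 3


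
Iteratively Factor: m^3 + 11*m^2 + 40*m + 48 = (m + 3)*(m^2 + 8*m + 16) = (m + 3)*(m + 4)*(m + 4)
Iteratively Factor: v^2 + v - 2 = (v + 2)*(v - 1)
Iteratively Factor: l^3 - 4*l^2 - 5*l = (l)*(l^2 - 4*l - 5) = l*(l - 5)*(l + 1)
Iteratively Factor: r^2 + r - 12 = (r + 4)*(r - 3)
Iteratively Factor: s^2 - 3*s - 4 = (s - 4)*(s + 1)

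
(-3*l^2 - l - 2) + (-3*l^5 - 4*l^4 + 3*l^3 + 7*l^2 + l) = -3*l^5 - 4*l^4 + 3*l^3 + 4*l^2 - 2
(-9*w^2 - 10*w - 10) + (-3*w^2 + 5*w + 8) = -12*w^2 - 5*w - 2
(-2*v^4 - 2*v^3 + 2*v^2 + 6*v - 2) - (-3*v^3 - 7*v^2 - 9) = -2*v^4 + v^3 + 9*v^2 + 6*v + 7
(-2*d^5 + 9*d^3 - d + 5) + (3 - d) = -2*d^5 + 9*d^3 - 2*d + 8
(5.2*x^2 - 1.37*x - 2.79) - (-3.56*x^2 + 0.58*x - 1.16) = 8.76*x^2 - 1.95*x - 1.63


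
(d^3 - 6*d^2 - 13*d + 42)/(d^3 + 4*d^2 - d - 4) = (d^3 - 6*d^2 - 13*d + 42)/(d^3 + 4*d^2 - d - 4)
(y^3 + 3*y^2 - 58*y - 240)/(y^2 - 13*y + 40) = (y^2 + 11*y + 30)/(y - 5)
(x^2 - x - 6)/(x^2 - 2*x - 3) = (x + 2)/(x + 1)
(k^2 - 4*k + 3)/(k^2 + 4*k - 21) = (k - 1)/(k + 7)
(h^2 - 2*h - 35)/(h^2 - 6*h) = (h^2 - 2*h - 35)/(h*(h - 6))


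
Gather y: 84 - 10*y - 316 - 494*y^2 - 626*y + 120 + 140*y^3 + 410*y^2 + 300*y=140*y^3 - 84*y^2 - 336*y - 112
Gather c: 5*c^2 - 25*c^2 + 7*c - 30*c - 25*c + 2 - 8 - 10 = -20*c^2 - 48*c - 16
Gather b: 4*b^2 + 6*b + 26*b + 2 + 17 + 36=4*b^2 + 32*b + 55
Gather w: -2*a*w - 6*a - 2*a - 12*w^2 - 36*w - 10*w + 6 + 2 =-8*a - 12*w^2 + w*(-2*a - 46) + 8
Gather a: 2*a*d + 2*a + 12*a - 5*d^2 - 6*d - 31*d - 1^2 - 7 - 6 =a*(2*d + 14) - 5*d^2 - 37*d - 14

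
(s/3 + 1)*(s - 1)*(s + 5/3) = s^3/3 + 11*s^2/9 + s/9 - 5/3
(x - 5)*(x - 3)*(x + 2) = x^3 - 6*x^2 - x + 30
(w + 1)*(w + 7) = w^2 + 8*w + 7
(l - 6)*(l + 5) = l^2 - l - 30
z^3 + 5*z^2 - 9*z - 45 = (z - 3)*(z + 3)*(z + 5)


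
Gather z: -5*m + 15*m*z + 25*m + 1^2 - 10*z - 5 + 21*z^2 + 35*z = 20*m + 21*z^2 + z*(15*m + 25) - 4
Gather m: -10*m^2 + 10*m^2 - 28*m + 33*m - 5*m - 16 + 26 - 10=0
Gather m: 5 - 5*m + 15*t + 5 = -5*m + 15*t + 10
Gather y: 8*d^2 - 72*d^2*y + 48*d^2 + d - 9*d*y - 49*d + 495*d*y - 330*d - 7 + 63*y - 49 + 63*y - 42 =56*d^2 - 378*d + y*(-72*d^2 + 486*d + 126) - 98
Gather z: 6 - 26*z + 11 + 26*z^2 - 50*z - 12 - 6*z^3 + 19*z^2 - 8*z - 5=-6*z^3 + 45*z^2 - 84*z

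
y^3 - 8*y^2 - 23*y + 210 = (y - 7)*(y - 6)*(y + 5)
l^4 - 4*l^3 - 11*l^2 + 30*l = l*(l - 5)*(l - 2)*(l + 3)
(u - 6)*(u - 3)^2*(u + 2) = u^4 - 10*u^3 + 21*u^2 + 36*u - 108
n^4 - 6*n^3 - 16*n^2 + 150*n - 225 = (n - 5)*(n - 3)^2*(n + 5)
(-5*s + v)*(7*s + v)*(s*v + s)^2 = -35*s^4*v^2 - 70*s^4*v - 35*s^4 + 2*s^3*v^3 + 4*s^3*v^2 + 2*s^3*v + s^2*v^4 + 2*s^2*v^3 + s^2*v^2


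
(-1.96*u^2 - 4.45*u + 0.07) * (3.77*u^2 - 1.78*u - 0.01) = -7.3892*u^4 - 13.2877*u^3 + 8.2045*u^2 - 0.0801*u - 0.0007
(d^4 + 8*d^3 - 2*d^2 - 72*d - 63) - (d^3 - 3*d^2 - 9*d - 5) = d^4 + 7*d^3 + d^2 - 63*d - 58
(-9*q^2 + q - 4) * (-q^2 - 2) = 9*q^4 - q^3 + 22*q^2 - 2*q + 8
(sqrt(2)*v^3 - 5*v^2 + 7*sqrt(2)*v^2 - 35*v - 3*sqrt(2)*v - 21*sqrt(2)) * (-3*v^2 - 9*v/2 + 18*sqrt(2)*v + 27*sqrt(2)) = -3*sqrt(2)*v^5 - 51*sqrt(2)*v^4/2 + 51*v^4 - 225*sqrt(2)*v^3/2 + 867*v^3/2 - 1377*sqrt(2)*v^2/2 + 855*v^2/2 - 1701*sqrt(2)*v/2 - 918*v - 1134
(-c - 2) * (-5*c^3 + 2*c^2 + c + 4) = 5*c^4 + 8*c^3 - 5*c^2 - 6*c - 8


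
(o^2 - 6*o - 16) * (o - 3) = o^3 - 9*o^2 + 2*o + 48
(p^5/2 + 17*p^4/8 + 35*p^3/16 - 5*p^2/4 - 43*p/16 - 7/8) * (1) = p^5/2 + 17*p^4/8 + 35*p^3/16 - 5*p^2/4 - 43*p/16 - 7/8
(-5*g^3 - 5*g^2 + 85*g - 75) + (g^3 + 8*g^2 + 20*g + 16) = -4*g^3 + 3*g^2 + 105*g - 59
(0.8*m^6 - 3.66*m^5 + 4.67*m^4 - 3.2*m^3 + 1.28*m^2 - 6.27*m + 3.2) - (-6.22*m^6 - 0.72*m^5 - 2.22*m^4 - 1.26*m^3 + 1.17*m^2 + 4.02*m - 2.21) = 7.02*m^6 - 2.94*m^5 + 6.89*m^4 - 1.94*m^3 + 0.11*m^2 - 10.29*m + 5.41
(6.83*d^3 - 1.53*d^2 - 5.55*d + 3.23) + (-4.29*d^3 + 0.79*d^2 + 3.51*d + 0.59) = 2.54*d^3 - 0.74*d^2 - 2.04*d + 3.82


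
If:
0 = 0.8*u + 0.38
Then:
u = -0.48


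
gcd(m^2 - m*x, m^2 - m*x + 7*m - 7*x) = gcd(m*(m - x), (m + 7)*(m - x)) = -m + x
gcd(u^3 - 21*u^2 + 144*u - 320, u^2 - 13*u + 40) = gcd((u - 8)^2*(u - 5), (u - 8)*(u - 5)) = u^2 - 13*u + 40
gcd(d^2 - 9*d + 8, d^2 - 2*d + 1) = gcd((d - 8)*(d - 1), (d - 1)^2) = d - 1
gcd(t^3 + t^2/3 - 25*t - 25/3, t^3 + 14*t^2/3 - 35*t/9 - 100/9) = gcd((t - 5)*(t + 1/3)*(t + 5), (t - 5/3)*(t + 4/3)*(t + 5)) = t + 5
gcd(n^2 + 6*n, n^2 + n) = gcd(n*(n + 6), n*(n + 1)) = n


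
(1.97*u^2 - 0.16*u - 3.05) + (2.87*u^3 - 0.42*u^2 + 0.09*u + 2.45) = 2.87*u^3 + 1.55*u^2 - 0.07*u - 0.6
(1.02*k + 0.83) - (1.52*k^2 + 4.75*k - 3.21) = -1.52*k^2 - 3.73*k + 4.04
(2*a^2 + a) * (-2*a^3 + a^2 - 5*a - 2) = -4*a^5 - 9*a^3 - 9*a^2 - 2*a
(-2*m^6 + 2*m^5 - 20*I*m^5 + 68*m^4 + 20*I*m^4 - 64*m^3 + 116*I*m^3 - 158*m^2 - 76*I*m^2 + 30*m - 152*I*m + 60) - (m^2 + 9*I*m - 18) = -2*m^6 + 2*m^5 - 20*I*m^5 + 68*m^4 + 20*I*m^4 - 64*m^3 + 116*I*m^3 - 159*m^2 - 76*I*m^2 + 30*m - 161*I*m + 78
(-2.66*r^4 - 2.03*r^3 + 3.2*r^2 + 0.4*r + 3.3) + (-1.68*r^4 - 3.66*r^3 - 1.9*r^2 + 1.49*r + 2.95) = -4.34*r^4 - 5.69*r^3 + 1.3*r^2 + 1.89*r + 6.25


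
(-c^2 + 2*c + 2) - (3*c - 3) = -c^2 - c + 5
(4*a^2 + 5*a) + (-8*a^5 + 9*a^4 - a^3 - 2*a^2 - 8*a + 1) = -8*a^5 + 9*a^4 - a^3 + 2*a^2 - 3*a + 1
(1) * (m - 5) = m - 5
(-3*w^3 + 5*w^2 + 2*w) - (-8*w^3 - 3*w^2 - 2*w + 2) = 5*w^3 + 8*w^2 + 4*w - 2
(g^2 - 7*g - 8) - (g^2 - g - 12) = 4 - 6*g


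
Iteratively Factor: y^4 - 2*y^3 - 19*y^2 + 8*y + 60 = (y + 2)*(y^3 - 4*y^2 - 11*y + 30) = (y - 2)*(y + 2)*(y^2 - 2*y - 15) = (y - 5)*(y - 2)*(y + 2)*(y + 3)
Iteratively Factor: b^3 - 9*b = (b - 3)*(b^2 + 3*b) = (b - 3)*(b + 3)*(b)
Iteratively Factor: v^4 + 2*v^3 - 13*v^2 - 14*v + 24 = (v - 1)*(v^3 + 3*v^2 - 10*v - 24) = (v - 3)*(v - 1)*(v^2 + 6*v + 8) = (v - 3)*(v - 1)*(v + 4)*(v + 2)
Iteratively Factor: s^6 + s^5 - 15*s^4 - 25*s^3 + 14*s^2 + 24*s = (s + 3)*(s^5 - 2*s^4 - 9*s^3 + 2*s^2 + 8*s) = (s + 1)*(s + 3)*(s^4 - 3*s^3 - 6*s^2 + 8*s) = (s - 4)*(s + 1)*(s + 3)*(s^3 + s^2 - 2*s) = (s - 4)*(s - 1)*(s + 1)*(s + 3)*(s^2 + 2*s) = s*(s - 4)*(s - 1)*(s + 1)*(s + 3)*(s + 2)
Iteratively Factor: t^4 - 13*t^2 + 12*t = (t - 1)*(t^3 + t^2 - 12*t) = (t - 1)*(t + 4)*(t^2 - 3*t) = t*(t - 1)*(t + 4)*(t - 3)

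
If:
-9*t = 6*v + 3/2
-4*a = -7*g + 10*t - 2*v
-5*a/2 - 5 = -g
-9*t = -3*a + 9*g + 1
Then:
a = -1817/750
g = -317/300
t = 69/500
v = -457/1000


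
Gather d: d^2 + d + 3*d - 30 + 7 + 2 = d^2 + 4*d - 21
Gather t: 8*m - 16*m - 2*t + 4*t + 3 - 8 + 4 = -8*m + 2*t - 1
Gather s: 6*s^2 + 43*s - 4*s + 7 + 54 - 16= 6*s^2 + 39*s + 45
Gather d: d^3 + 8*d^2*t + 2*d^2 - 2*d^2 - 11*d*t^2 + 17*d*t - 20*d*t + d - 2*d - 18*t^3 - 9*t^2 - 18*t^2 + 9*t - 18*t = d^3 + 8*d^2*t + d*(-11*t^2 - 3*t - 1) - 18*t^3 - 27*t^2 - 9*t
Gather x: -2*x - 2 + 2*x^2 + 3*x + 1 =2*x^2 + x - 1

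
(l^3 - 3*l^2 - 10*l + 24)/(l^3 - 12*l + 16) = (l^2 - l - 12)/(l^2 + 2*l - 8)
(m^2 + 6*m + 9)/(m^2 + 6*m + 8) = (m^2 + 6*m + 9)/(m^2 + 6*m + 8)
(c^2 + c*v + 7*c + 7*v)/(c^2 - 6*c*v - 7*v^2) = (-c - 7)/(-c + 7*v)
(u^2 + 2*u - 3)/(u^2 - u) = (u + 3)/u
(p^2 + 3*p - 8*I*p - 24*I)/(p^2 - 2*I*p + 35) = (p^2 + p*(3 - 8*I) - 24*I)/(p^2 - 2*I*p + 35)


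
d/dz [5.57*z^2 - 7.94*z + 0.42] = 11.14*z - 7.94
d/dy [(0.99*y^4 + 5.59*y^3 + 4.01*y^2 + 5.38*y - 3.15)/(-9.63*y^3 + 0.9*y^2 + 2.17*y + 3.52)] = (-9.53370000000001*y^6 + 1.78199999999998*y^5 + 50.0922*y^4 + 141.8186*y^3 - 28.1134*y^2 + 33.9004*y + 25.7731)/(92.7369*y^6 - 17.334*y^5 - 40.9842*y^4 - 63.8892*y^3 + 11.0449*y^2 + 15.2768*y + 12.3904)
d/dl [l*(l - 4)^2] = (l - 4)*(3*l - 4)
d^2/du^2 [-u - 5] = 0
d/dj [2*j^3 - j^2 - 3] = 2*j*(3*j - 1)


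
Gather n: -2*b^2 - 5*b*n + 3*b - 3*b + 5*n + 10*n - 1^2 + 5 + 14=-2*b^2 + n*(15 - 5*b) + 18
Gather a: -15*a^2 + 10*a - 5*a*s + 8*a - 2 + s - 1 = -15*a^2 + a*(18 - 5*s) + s - 3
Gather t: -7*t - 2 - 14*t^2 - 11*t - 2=-14*t^2 - 18*t - 4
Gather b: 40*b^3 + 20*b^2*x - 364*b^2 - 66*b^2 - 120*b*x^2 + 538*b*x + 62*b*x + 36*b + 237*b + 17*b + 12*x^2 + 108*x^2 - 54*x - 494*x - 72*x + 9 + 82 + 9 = 40*b^3 + b^2*(20*x - 430) + b*(-120*x^2 + 600*x + 290) + 120*x^2 - 620*x + 100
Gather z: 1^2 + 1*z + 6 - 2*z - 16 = -z - 9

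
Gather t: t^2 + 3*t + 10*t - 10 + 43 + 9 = t^2 + 13*t + 42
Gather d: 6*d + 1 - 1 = 6*d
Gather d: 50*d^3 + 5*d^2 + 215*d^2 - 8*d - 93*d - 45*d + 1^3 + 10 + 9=50*d^3 + 220*d^2 - 146*d + 20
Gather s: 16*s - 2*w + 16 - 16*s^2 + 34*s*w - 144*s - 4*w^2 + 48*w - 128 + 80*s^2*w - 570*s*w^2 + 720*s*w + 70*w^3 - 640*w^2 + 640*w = s^2*(80*w - 16) + s*(-570*w^2 + 754*w - 128) + 70*w^3 - 644*w^2 + 686*w - 112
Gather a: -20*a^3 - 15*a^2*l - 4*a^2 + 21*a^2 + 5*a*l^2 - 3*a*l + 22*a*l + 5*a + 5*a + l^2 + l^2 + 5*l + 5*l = -20*a^3 + a^2*(17 - 15*l) + a*(5*l^2 + 19*l + 10) + 2*l^2 + 10*l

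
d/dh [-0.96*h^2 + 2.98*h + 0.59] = 2.98 - 1.92*h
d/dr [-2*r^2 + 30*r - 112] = 30 - 4*r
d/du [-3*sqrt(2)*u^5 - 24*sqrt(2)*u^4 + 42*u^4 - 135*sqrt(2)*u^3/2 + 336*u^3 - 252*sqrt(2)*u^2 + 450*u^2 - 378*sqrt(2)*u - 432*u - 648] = -15*sqrt(2)*u^4 - 96*sqrt(2)*u^3 + 168*u^3 - 405*sqrt(2)*u^2/2 + 1008*u^2 - 504*sqrt(2)*u + 900*u - 378*sqrt(2) - 432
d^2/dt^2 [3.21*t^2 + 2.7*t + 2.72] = 6.42000000000000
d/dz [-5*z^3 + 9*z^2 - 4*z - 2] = -15*z^2 + 18*z - 4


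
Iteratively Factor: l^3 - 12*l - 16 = (l + 2)*(l^2 - 2*l - 8) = (l - 4)*(l + 2)*(l + 2)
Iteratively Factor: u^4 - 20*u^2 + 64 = (u + 2)*(u^3 - 2*u^2 - 16*u + 32) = (u - 2)*(u + 2)*(u^2 - 16) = (u - 4)*(u - 2)*(u + 2)*(u + 4)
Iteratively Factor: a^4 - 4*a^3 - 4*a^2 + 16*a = (a + 2)*(a^3 - 6*a^2 + 8*a) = a*(a + 2)*(a^2 - 6*a + 8) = a*(a - 2)*(a + 2)*(a - 4)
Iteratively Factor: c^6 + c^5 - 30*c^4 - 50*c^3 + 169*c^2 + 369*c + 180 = (c + 1)*(c^5 - 30*c^3 - 20*c^2 + 189*c + 180) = (c - 3)*(c + 1)*(c^4 + 3*c^3 - 21*c^2 - 83*c - 60) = (c - 5)*(c - 3)*(c + 1)*(c^3 + 8*c^2 + 19*c + 12) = (c - 5)*(c - 3)*(c + 1)*(c + 4)*(c^2 + 4*c + 3) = (c - 5)*(c - 3)*(c + 1)^2*(c + 4)*(c + 3)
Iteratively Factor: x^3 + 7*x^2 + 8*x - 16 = (x + 4)*(x^2 + 3*x - 4) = (x + 4)^2*(x - 1)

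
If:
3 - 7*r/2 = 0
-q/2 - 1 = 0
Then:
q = -2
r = 6/7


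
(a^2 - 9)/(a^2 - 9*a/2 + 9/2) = 2*(a + 3)/(2*a - 3)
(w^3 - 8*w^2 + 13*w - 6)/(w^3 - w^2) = 1 - 7/w + 6/w^2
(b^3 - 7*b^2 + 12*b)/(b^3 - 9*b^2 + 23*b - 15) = b*(b - 4)/(b^2 - 6*b + 5)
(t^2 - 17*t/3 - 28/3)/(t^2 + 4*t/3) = (t - 7)/t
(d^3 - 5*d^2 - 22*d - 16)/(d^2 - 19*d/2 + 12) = 2*(d^2 + 3*d + 2)/(2*d - 3)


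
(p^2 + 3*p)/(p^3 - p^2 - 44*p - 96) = p/(p^2 - 4*p - 32)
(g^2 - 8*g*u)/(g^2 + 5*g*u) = (g - 8*u)/(g + 5*u)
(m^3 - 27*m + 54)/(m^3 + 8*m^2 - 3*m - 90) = (m - 3)/(m + 5)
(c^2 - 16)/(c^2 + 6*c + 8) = (c - 4)/(c + 2)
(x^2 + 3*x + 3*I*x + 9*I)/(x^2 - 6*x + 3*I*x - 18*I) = (x + 3)/(x - 6)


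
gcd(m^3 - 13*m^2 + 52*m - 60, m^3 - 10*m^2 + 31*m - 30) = m^2 - 7*m + 10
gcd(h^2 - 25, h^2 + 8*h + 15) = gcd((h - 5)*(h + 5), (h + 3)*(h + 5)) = h + 5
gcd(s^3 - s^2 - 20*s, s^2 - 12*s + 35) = s - 5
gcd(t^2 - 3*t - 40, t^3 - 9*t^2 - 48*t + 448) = t - 8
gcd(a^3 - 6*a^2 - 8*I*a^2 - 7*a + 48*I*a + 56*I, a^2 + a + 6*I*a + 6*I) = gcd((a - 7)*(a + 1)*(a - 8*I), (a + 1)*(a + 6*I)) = a + 1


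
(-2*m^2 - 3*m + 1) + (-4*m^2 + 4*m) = -6*m^2 + m + 1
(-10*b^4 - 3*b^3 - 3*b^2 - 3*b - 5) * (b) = -10*b^5 - 3*b^4 - 3*b^3 - 3*b^2 - 5*b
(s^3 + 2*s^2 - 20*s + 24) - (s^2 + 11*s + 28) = s^3 + s^2 - 31*s - 4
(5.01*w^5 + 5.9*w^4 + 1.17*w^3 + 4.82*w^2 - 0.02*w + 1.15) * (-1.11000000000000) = -5.5611*w^5 - 6.549*w^4 - 1.2987*w^3 - 5.3502*w^2 + 0.0222*w - 1.2765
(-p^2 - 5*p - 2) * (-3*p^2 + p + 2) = 3*p^4 + 14*p^3 - p^2 - 12*p - 4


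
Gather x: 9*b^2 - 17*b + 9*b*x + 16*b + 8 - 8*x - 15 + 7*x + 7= 9*b^2 - b + x*(9*b - 1)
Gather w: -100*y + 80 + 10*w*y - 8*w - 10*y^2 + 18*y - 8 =w*(10*y - 8) - 10*y^2 - 82*y + 72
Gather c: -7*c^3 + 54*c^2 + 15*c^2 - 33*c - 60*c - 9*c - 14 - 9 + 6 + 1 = -7*c^3 + 69*c^2 - 102*c - 16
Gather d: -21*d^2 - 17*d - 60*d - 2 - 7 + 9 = -21*d^2 - 77*d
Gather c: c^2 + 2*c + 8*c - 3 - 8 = c^2 + 10*c - 11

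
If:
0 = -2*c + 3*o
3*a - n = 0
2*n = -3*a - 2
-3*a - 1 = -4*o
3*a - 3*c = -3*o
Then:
No Solution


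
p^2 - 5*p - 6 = (p - 6)*(p + 1)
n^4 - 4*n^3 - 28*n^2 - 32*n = n*(n - 8)*(n + 2)^2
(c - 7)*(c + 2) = c^2 - 5*c - 14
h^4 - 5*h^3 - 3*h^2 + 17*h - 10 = (h - 5)*(h - 1)^2*(h + 2)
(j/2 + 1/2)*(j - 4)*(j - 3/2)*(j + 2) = j^4/2 - 5*j^3/4 - 17*j^2/4 + 7*j/2 + 6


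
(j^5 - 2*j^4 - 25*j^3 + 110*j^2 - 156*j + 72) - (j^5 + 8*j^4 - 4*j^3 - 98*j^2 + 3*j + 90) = -10*j^4 - 21*j^3 + 208*j^2 - 159*j - 18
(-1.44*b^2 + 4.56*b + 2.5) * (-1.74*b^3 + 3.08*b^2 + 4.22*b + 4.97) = 2.5056*b^5 - 12.3696*b^4 + 3.618*b^3 + 19.7864*b^2 + 33.2132*b + 12.425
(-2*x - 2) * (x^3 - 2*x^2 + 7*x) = -2*x^4 + 2*x^3 - 10*x^2 - 14*x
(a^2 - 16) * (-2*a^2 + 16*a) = -2*a^4 + 16*a^3 + 32*a^2 - 256*a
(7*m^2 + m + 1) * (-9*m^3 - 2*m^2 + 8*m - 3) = -63*m^5 - 23*m^4 + 45*m^3 - 15*m^2 + 5*m - 3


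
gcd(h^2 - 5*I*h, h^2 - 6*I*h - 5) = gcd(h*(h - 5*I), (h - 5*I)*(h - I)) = h - 5*I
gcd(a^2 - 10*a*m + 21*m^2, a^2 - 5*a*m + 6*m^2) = a - 3*m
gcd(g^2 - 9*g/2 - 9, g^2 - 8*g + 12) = g - 6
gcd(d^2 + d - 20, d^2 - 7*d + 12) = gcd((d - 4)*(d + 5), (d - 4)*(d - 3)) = d - 4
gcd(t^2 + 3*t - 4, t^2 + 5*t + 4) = t + 4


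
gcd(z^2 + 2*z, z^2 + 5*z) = z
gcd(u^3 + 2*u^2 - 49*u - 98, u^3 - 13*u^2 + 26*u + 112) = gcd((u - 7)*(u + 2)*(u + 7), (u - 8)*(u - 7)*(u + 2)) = u^2 - 5*u - 14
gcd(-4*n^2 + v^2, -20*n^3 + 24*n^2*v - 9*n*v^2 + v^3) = -2*n + v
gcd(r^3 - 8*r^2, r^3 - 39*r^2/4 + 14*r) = r^2 - 8*r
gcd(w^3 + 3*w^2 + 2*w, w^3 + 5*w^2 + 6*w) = w^2 + 2*w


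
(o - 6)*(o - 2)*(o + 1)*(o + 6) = o^4 - o^3 - 38*o^2 + 36*o + 72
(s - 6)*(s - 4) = s^2 - 10*s + 24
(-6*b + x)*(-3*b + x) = 18*b^2 - 9*b*x + x^2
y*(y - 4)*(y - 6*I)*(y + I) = y^4 - 4*y^3 - 5*I*y^3 + 6*y^2 + 20*I*y^2 - 24*y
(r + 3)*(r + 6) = r^2 + 9*r + 18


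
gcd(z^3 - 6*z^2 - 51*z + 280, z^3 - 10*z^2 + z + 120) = z^2 - 13*z + 40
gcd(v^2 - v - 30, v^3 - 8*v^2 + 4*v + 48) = v - 6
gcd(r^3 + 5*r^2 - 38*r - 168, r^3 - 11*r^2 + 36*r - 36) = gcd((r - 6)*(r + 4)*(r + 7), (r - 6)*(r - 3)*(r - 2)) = r - 6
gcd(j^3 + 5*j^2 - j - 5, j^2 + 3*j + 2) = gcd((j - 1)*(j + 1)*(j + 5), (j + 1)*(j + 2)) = j + 1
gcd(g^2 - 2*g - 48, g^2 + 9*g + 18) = g + 6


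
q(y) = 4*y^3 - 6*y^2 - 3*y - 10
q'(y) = 12*y^2 - 12*y - 3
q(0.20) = -10.81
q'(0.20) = -4.92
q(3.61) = 89.16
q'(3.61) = 110.07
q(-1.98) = -58.63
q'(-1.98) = 67.80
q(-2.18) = -73.42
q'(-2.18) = 80.19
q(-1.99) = -59.31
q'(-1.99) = 68.40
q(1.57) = -14.02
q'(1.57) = 7.74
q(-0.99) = -16.79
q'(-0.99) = 20.64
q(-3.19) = -191.33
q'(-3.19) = 157.39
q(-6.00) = -1072.00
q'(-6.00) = 501.00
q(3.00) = 35.00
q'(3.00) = 69.00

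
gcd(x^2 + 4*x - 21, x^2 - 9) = x - 3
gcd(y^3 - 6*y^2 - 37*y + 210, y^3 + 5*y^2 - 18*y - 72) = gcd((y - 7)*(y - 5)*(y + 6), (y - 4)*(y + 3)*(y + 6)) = y + 6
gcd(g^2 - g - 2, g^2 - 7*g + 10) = g - 2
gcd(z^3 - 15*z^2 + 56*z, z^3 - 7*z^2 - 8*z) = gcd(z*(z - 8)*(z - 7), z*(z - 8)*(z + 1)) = z^2 - 8*z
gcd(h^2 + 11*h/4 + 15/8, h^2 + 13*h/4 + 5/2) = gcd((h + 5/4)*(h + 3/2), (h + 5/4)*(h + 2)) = h + 5/4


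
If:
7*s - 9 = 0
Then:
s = 9/7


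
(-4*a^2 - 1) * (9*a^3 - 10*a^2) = -36*a^5 + 40*a^4 - 9*a^3 + 10*a^2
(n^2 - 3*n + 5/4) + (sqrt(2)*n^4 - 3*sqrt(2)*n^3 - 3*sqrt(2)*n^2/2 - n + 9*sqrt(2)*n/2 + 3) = sqrt(2)*n^4 - 3*sqrt(2)*n^3 - 3*sqrt(2)*n^2/2 + n^2 - 4*n + 9*sqrt(2)*n/2 + 17/4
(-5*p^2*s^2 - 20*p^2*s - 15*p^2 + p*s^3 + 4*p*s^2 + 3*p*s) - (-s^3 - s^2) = -5*p^2*s^2 - 20*p^2*s - 15*p^2 + p*s^3 + 4*p*s^2 + 3*p*s + s^3 + s^2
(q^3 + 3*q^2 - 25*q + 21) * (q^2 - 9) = q^5 + 3*q^4 - 34*q^3 - 6*q^2 + 225*q - 189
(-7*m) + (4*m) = -3*m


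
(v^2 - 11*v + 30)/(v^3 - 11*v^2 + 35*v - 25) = (v - 6)/(v^2 - 6*v + 5)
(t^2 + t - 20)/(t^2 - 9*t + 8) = (t^2 + t - 20)/(t^2 - 9*t + 8)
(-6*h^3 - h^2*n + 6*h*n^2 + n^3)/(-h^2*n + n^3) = (6*h + n)/n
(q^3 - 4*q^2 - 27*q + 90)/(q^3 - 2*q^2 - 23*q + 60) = (q - 6)/(q - 4)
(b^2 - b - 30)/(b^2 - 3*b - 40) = (b - 6)/(b - 8)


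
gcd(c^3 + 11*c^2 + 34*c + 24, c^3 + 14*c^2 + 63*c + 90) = c + 6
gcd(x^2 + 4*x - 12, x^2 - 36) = x + 6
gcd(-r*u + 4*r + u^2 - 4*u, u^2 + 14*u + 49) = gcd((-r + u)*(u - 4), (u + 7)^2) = 1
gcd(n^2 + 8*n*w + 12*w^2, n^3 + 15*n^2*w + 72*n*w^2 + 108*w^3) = n + 6*w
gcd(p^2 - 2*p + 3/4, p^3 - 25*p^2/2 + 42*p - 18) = p - 1/2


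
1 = 1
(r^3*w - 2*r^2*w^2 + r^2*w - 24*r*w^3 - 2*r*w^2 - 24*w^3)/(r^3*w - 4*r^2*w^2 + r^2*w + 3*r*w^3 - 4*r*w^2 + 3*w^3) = (r^2 - 2*r*w - 24*w^2)/(r^2 - 4*r*w + 3*w^2)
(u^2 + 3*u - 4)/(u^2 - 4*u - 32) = (u - 1)/(u - 8)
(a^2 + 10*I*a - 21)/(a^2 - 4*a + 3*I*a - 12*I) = (a + 7*I)/(a - 4)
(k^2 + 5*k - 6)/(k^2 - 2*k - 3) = (-k^2 - 5*k + 6)/(-k^2 + 2*k + 3)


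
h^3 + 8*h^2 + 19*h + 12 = (h + 1)*(h + 3)*(h + 4)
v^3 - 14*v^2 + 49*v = v*(v - 7)^2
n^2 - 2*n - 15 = (n - 5)*(n + 3)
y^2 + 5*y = y*(y + 5)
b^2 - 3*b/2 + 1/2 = (b - 1)*(b - 1/2)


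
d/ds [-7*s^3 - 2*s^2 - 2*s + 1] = -21*s^2 - 4*s - 2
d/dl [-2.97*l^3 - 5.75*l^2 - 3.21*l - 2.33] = -8.91*l^2 - 11.5*l - 3.21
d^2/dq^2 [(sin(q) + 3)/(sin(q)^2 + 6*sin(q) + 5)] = (-sin(q)^5 - 6*sin(q)^4 - 22*sin(q)^3 + 143*sin(q) + 126)/(sin(q)^2 + 6*sin(q) + 5)^3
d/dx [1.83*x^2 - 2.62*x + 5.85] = 3.66*x - 2.62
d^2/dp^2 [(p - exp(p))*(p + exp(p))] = 2 - 4*exp(2*p)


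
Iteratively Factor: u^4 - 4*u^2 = (u)*(u^3 - 4*u) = u*(u + 2)*(u^2 - 2*u) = u^2*(u + 2)*(u - 2)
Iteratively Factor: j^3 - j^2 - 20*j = (j - 5)*(j^2 + 4*j) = j*(j - 5)*(j + 4)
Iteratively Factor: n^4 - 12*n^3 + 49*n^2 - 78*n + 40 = (n - 1)*(n^3 - 11*n^2 + 38*n - 40) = (n - 4)*(n - 1)*(n^2 - 7*n + 10) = (n - 5)*(n - 4)*(n - 1)*(n - 2)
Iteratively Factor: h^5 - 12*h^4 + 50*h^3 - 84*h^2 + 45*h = (h - 1)*(h^4 - 11*h^3 + 39*h^2 - 45*h) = (h - 3)*(h - 1)*(h^3 - 8*h^2 + 15*h) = (h - 3)^2*(h - 1)*(h^2 - 5*h) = h*(h - 3)^2*(h - 1)*(h - 5)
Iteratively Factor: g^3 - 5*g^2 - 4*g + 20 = (g - 5)*(g^2 - 4) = (g - 5)*(g + 2)*(g - 2)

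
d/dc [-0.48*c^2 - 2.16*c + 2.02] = -0.96*c - 2.16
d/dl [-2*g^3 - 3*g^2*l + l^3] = -3*g^2 + 3*l^2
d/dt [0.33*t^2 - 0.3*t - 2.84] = 0.66*t - 0.3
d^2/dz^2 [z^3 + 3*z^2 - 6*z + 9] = 6*z + 6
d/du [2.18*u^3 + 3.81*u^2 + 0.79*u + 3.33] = 6.54*u^2 + 7.62*u + 0.79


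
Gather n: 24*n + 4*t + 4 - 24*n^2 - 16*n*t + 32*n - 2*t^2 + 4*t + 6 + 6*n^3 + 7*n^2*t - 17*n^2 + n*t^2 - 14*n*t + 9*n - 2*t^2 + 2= 6*n^3 + n^2*(7*t - 41) + n*(t^2 - 30*t + 65) - 4*t^2 + 8*t + 12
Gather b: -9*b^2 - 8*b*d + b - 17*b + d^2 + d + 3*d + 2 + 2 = -9*b^2 + b*(-8*d - 16) + d^2 + 4*d + 4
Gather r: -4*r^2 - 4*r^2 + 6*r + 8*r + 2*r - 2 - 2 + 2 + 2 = -8*r^2 + 16*r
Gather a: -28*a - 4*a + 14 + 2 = 16 - 32*a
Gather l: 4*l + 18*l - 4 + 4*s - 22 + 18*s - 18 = 22*l + 22*s - 44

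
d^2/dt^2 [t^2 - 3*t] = 2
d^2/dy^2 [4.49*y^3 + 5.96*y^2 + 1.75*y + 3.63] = 26.94*y + 11.92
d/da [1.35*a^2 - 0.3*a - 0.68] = 2.7*a - 0.3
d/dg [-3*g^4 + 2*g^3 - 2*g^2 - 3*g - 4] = -12*g^3 + 6*g^2 - 4*g - 3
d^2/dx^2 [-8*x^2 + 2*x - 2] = -16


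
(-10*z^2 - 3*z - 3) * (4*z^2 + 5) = -40*z^4 - 12*z^3 - 62*z^2 - 15*z - 15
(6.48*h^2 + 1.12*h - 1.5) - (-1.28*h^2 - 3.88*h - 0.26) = 7.76*h^2 + 5.0*h - 1.24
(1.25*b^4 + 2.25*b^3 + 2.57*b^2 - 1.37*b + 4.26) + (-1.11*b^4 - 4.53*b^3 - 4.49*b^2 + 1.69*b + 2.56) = 0.14*b^4 - 2.28*b^3 - 1.92*b^2 + 0.32*b + 6.82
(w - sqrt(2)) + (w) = 2*w - sqrt(2)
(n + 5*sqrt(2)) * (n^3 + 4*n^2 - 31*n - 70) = n^4 + 4*n^3 + 5*sqrt(2)*n^3 - 31*n^2 + 20*sqrt(2)*n^2 - 155*sqrt(2)*n - 70*n - 350*sqrt(2)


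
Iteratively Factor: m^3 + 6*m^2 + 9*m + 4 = (m + 1)*(m^2 + 5*m + 4) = (m + 1)*(m + 4)*(m + 1)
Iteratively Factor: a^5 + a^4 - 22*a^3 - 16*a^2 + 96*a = (a + 3)*(a^4 - 2*a^3 - 16*a^2 + 32*a) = (a - 2)*(a + 3)*(a^3 - 16*a) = a*(a - 2)*(a + 3)*(a^2 - 16) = a*(a - 2)*(a + 3)*(a + 4)*(a - 4)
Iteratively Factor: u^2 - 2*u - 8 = (u - 4)*(u + 2)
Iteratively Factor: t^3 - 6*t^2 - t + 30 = (t + 2)*(t^2 - 8*t + 15) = (t - 3)*(t + 2)*(t - 5)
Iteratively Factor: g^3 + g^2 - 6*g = (g)*(g^2 + g - 6) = g*(g - 2)*(g + 3)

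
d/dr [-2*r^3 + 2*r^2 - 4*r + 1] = -6*r^2 + 4*r - 4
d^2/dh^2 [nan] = 0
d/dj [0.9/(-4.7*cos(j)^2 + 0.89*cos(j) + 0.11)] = (0.801 - 8.46*cos(j))*sin(j)/(-4.7*cos(j)^2 + 0.89*cos(j) + 0.11)^2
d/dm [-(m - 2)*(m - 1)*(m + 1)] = -3*m^2 + 4*m + 1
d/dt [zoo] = 0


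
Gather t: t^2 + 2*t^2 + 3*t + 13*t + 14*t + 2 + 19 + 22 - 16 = 3*t^2 + 30*t + 27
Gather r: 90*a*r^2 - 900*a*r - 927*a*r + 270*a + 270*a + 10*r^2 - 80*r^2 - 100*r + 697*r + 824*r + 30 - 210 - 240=540*a + r^2*(90*a - 70) + r*(1421 - 1827*a) - 420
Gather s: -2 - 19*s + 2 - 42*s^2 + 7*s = -42*s^2 - 12*s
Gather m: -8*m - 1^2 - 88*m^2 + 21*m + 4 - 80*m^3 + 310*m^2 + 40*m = -80*m^3 + 222*m^2 + 53*m + 3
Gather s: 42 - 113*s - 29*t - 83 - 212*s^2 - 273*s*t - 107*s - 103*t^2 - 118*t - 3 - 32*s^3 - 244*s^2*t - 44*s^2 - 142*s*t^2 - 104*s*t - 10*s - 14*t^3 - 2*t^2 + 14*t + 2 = -32*s^3 + s^2*(-244*t - 256) + s*(-142*t^2 - 377*t - 230) - 14*t^3 - 105*t^2 - 133*t - 42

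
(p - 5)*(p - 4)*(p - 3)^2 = p^4 - 15*p^3 + 83*p^2 - 201*p + 180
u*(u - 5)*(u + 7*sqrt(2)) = u^3 - 5*u^2 + 7*sqrt(2)*u^2 - 35*sqrt(2)*u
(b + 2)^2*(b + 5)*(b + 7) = b^4 + 16*b^3 + 87*b^2 + 188*b + 140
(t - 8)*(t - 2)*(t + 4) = t^3 - 6*t^2 - 24*t + 64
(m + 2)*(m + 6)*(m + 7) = m^3 + 15*m^2 + 68*m + 84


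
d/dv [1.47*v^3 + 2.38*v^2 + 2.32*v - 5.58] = 4.41*v^2 + 4.76*v + 2.32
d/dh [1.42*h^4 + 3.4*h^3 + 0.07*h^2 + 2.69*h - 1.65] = 5.68*h^3 + 10.2*h^2 + 0.14*h + 2.69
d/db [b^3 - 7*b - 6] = 3*b^2 - 7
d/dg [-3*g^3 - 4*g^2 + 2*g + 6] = -9*g^2 - 8*g + 2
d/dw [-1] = 0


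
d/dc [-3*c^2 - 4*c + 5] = -6*c - 4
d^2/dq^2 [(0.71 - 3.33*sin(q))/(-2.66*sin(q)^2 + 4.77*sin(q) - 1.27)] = (-23.561748*sin(q)^5 - 22.157002*sin(q)^4 + 87.594066*sin(q)^3 - 43.754392*sin(q)^2 - 14.514552*sin(q) + 12.83354)/(18.821096*sin(q)^6 - 101.251836*sin(q)^5 + 208.526178*sin(q)^4 - 205.215417*sin(q)^3 + 99.559491*sin(q)^2 - 23.080599*sin(q) + 2.048383)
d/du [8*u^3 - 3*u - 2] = 24*u^2 - 3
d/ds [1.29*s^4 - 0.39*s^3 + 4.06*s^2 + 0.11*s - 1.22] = 5.16*s^3 - 1.17*s^2 + 8.12*s + 0.11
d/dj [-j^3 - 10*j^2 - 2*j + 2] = -3*j^2 - 20*j - 2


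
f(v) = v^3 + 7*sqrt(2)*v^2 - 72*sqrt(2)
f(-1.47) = -83.61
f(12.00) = 3051.70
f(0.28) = -101.03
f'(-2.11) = -28.42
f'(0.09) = 1.81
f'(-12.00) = 194.41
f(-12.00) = -404.30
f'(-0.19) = -3.65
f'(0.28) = 5.78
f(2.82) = -0.67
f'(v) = 3*v^2 + 14*sqrt(2)*v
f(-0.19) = -101.47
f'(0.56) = 12.03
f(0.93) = -92.46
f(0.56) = -98.54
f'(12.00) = 669.59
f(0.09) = -101.74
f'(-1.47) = -22.62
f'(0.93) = 21.01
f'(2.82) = 79.69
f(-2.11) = -67.14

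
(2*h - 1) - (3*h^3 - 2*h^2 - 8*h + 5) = -3*h^3 + 2*h^2 + 10*h - 6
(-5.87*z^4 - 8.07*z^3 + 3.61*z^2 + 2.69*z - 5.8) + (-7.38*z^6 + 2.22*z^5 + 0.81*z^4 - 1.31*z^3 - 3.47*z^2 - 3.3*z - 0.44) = -7.38*z^6 + 2.22*z^5 - 5.06*z^4 - 9.38*z^3 + 0.14*z^2 - 0.61*z - 6.24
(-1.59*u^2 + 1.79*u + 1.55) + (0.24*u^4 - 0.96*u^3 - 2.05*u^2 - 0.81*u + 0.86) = 0.24*u^4 - 0.96*u^3 - 3.64*u^2 + 0.98*u + 2.41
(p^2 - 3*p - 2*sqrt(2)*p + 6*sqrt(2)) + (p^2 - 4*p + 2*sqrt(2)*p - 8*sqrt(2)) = 2*p^2 - 7*p - 2*sqrt(2)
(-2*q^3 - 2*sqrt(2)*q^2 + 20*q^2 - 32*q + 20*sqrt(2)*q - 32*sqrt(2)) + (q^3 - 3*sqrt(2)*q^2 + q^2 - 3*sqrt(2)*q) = -q^3 - 5*sqrt(2)*q^2 + 21*q^2 - 32*q + 17*sqrt(2)*q - 32*sqrt(2)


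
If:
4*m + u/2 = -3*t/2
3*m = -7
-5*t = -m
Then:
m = -7/3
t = -7/15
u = 301/15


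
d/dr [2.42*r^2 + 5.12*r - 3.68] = 4.84*r + 5.12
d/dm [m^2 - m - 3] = 2*m - 1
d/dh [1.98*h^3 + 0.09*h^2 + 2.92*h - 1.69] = 5.94*h^2 + 0.18*h + 2.92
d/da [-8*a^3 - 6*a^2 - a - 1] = -24*a^2 - 12*a - 1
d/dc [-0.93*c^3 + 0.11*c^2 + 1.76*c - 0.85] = -2.79*c^2 + 0.22*c + 1.76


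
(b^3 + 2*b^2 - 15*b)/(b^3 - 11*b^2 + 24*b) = (b + 5)/(b - 8)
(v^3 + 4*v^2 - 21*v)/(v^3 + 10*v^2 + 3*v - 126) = v/(v + 6)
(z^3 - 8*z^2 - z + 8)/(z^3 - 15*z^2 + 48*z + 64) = (z - 1)/(z - 8)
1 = 1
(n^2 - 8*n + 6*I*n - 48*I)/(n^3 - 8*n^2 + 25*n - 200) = (n + 6*I)/(n^2 + 25)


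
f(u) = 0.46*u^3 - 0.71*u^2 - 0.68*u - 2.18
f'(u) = 1.38*u^2 - 1.42*u - 0.68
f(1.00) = -3.11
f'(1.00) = -0.72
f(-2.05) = -7.73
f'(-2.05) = 8.03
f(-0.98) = -2.63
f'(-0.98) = 2.04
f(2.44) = -1.38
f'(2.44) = 4.07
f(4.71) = 26.93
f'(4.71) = 23.25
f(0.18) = -2.32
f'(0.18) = -0.89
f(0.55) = -2.69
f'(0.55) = -1.04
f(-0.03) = -2.16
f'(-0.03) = -0.64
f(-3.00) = -18.95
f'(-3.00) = 16.00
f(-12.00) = -891.14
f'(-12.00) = 215.08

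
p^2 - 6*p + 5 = (p - 5)*(p - 1)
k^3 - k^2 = k^2*(k - 1)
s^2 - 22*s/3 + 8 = (s - 6)*(s - 4/3)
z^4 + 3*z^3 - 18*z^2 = z^2*(z - 3)*(z + 6)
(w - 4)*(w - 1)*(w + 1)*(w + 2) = w^4 - 2*w^3 - 9*w^2 + 2*w + 8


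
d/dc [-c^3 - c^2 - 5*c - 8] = -3*c^2 - 2*c - 5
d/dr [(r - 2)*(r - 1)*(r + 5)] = 3*r^2 + 4*r - 13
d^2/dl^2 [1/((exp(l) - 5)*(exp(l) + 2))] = (4*exp(3*l) - 9*exp(2*l) + 49*exp(l) - 30)*exp(l)/(exp(6*l) - 9*exp(5*l) - 3*exp(4*l) + 153*exp(3*l) + 30*exp(2*l) - 900*exp(l) - 1000)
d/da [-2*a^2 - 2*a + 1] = -4*a - 2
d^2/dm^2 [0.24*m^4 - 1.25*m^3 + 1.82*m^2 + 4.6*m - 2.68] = 2.88*m^2 - 7.5*m + 3.64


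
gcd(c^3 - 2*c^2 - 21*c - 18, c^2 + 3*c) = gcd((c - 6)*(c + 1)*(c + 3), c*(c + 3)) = c + 3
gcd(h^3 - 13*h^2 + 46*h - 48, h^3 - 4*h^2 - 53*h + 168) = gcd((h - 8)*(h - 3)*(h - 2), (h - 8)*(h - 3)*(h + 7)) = h^2 - 11*h + 24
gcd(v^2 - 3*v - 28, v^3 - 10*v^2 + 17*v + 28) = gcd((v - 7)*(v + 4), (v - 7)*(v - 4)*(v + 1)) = v - 7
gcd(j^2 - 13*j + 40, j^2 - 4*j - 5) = j - 5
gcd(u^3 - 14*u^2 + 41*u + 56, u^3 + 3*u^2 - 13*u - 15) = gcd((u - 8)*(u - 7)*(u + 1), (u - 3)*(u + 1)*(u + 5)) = u + 1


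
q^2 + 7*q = q*(q + 7)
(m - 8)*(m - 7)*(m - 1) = m^3 - 16*m^2 + 71*m - 56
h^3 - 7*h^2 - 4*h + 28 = (h - 7)*(h - 2)*(h + 2)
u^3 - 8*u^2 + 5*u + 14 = (u - 7)*(u - 2)*(u + 1)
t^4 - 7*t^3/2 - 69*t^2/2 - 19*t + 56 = (t - 8)*(t - 1)*(t + 2)*(t + 7/2)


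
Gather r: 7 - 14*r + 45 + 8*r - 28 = 24 - 6*r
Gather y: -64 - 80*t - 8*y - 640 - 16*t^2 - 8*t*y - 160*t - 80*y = -16*t^2 - 240*t + y*(-8*t - 88) - 704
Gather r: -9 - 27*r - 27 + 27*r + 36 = 0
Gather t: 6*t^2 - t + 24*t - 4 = 6*t^2 + 23*t - 4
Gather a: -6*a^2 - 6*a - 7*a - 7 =-6*a^2 - 13*a - 7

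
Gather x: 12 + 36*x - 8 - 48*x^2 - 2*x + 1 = -48*x^2 + 34*x + 5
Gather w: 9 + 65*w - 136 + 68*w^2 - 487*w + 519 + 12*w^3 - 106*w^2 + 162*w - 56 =12*w^3 - 38*w^2 - 260*w + 336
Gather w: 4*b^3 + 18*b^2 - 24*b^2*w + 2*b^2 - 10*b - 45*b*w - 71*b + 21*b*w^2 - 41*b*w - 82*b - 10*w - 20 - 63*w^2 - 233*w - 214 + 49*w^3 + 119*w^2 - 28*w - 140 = 4*b^3 + 20*b^2 - 163*b + 49*w^3 + w^2*(21*b + 56) + w*(-24*b^2 - 86*b - 271) - 374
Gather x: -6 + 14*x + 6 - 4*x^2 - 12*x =-4*x^2 + 2*x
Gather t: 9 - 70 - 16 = -77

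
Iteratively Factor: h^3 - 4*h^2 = (h - 4)*(h^2) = h*(h - 4)*(h)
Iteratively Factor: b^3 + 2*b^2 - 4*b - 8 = (b - 2)*(b^2 + 4*b + 4) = (b - 2)*(b + 2)*(b + 2)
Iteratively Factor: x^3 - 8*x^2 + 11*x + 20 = (x + 1)*(x^2 - 9*x + 20) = (x - 4)*(x + 1)*(x - 5)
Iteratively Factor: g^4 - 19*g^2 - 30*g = (g + 3)*(g^3 - 3*g^2 - 10*g) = (g - 5)*(g + 3)*(g^2 + 2*g) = g*(g - 5)*(g + 3)*(g + 2)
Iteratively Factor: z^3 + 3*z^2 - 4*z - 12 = (z + 2)*(z^2 + z - 6) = (z - 2)*(z + 2)*(z + 3)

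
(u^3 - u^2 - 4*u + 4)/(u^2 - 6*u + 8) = (u^2 + u - 2)/(u - 4)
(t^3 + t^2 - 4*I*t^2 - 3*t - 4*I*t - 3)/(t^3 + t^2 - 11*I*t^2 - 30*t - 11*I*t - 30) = (t^2 - 4*I*t - 3)/(t^2 - 11*I*t - 30)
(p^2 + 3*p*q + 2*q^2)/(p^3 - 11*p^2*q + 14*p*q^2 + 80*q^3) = (p + q)/(p^2 - 13*p*q + 40*q^2)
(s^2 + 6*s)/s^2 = (s + 6)/s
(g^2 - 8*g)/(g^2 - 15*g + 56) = g/(g - 7)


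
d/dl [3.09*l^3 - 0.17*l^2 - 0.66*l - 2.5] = 9.27*l^2 - 0.34*l - 0.66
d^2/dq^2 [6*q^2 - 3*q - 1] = 12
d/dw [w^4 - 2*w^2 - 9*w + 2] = 4*w^3 - 4*w - 9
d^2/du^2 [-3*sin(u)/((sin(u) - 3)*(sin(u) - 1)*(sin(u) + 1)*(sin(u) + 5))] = (27*sin(u)^7/cos(u)^4 + 66*sin(u)^6/cos(u)^4 - 57*sin(u)^5/cos(u)^4 + 15*sin(u)/cos(u)^2 + 3630*sin(u)/cos(u)^4 - 264*tan(u)^4 + 990/cos(u)^2 - 810/cos(u)^4)/((sin(u) - 3)^3*(sin(u) + 5)^3)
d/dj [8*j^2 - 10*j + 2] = 16*j - 10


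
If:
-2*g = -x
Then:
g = x/2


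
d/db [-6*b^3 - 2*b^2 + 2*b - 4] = -18*b^2 - 4*b + 2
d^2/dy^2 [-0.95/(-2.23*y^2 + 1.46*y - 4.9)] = (-9.44851*y^2 + 6.18602*y + 0.95*(4.46*y - 1.46)*(8.92*y - 2.92) - 20.7613)/(2.23*y^2 - 1.46*y + 4.9)^3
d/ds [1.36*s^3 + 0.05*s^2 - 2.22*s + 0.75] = 4.08*s^2 + 0.1*s - 2.22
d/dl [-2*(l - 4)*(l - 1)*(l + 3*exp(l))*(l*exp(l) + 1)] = -2*(l - 4)*(l - 1)*(l + 1)*(l + 3*exp(l))*exp(l) - 2*(l - 4)*(l - 1)*(l*exp(l) + 1)*(3*exp(l) + 1) - 2*(l - 4)*(l + 3*exp(l))*(l*exp(l) + 1) - 2*(l - 1)*(l + 3*exp(l))*(l*exp(l) + 1)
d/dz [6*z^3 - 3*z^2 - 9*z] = 18*z^2 - 6*z - 9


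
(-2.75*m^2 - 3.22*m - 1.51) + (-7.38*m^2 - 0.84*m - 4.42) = -10.13*m^2 - 4.06*m - 5.93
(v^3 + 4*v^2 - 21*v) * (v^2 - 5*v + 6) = v^5 - v^4 - 35*v^3 + 129*v^2 - 126*v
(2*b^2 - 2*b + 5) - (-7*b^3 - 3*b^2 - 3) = 7*b^3 + 5*b^2 - 2*b + 8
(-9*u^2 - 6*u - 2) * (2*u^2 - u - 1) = -18*u^4 - 3*u^3 + 11*u^2 + 8*u + 2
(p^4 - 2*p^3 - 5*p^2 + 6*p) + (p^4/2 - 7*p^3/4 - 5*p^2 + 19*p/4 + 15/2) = 3*p^4/2 - 15*p^3/4 - 10*p^2 + 43*p/4 + 15/2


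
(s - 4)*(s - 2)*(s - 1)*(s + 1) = s^4 - 6*s^3 + 7*s^2 + 6*s - 8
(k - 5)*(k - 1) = k^2 - 6*k + 5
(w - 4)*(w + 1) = w^2 - 3*w - 4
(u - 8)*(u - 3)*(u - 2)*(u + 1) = u^4 - 12*u^3 + 33*u^2 - 2*u - 48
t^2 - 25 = (t - 5)*(t + 5)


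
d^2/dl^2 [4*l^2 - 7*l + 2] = 8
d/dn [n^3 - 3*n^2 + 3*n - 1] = 3*n^2 - 6*n + 3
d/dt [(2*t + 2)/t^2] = 2*(-t - 2)/t^3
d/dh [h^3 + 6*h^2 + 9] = 3*h*(h + 4)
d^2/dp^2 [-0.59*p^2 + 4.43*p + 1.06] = -1.18000000000000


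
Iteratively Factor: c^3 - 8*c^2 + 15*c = (c - 3)*(c^2 - 5*c) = c*(c - 3)*(c - 5)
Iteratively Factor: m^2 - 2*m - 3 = (m + 1)*(m - 3)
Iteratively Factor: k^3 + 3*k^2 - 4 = (k + 2)*(k^2 + k - 2) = (k - 1)*(k + 2)*(k + 2)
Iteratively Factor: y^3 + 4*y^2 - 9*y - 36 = (y + 3)*(y^2 + y - 12) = (y + 3)*(y + 4)*(y - 3)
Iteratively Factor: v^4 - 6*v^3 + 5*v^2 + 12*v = (v - 3)*(v^3 - 3*v^2 - 4*v) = v*(v - 3)*(v^2 - 3*v - 4) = v*(v - 4)*(v - 3)*(v + 1)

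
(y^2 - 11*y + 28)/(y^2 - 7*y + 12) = (y - 7)/(y - 3)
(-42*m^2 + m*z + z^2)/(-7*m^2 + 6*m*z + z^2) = (-6*m + z)/(-m + z)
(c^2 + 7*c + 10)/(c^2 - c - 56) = (c^2 + 7*c + 10)/(c^2 - c - 56)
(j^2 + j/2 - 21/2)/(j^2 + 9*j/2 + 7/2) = (j - 3)/(j + 1)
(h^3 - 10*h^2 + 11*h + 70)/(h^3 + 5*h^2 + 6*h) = (h^2 - 12*h + 35)/(h*(h + 3))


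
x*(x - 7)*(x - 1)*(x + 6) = x^4 - 2*x^3 - 41*x^2 + 42*x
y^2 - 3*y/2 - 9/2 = (y - 3)*(y + 3/2)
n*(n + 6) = n^2 + 6*n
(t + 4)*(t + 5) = t^2 + 9*t + 20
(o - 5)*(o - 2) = o^2 - 7*o + 10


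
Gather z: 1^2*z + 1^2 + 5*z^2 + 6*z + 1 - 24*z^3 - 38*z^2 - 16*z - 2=-24*z^3 - 33*z^2 - 9*z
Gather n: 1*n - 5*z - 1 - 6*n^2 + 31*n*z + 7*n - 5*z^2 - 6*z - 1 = -6*n^2 + n*(31*z + 8) - 5*z^2 - 11*z - 2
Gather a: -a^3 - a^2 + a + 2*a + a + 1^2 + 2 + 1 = -a^3 - a^2 + 4*a + 4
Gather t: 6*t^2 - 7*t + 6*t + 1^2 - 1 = 6*t^2 - t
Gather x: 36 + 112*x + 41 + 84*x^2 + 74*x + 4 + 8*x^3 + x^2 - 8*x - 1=8*x^3 + 85*x^2 + 178*x + 80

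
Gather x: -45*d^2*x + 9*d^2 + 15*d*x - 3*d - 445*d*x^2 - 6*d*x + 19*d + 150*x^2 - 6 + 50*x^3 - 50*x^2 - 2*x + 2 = 9*d^2 + 16*d + 50*x^3 + x^2*(100 - 445*d) + x*(-45*d^2 + 9*d - 2) - 4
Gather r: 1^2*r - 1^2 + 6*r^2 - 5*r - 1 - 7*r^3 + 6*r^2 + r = -7*r^3 + 12*r^2 - 3*r - 2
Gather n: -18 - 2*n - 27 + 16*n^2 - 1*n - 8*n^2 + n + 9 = 8*n^2 - 2*n - 36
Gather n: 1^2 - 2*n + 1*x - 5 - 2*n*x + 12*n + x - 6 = n*(10 - 2*x) + 2*x - 10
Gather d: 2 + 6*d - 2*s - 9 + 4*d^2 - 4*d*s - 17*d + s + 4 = 4*d^2 + d*(-4*s - 11) - s - 3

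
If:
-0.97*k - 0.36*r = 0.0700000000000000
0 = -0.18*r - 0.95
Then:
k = 1.89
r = -5.28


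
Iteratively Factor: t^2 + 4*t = (t + 4)*(t)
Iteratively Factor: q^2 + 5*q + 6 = (q + 3)*(q + 2)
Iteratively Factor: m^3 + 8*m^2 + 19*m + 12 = (m + 1)*(m^2 + 7*m + 12) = (m + 1)*(m + 4)*(m + 3)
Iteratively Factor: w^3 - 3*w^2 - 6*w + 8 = (w - 4)*(w^2 + w - 2) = (w - 4)*(w - 1)*(w + 2)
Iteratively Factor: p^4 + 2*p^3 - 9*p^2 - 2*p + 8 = (p + 1)*(p^3 + p^2 - 10*p + 8) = (p + 1)*(p + 4)*(p^2 - 3*p + 2) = (p - 2)*(p + 1)*(p + 4)*(p - 1)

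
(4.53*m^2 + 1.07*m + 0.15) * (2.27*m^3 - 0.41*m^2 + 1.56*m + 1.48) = 10.2831*m^5 + 0.5716*m^4 + 6.9686*m^3 + 8.3121*m^2 + 1.8176*m + 0.222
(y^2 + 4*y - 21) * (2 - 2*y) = -2*y^3 - 6*y^2 + 50*y - 42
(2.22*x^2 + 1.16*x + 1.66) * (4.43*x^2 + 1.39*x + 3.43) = 9.8346*x^4 + 8.2246*x^3 + 16.5808*x^2 + 6.2862*x + 5.6938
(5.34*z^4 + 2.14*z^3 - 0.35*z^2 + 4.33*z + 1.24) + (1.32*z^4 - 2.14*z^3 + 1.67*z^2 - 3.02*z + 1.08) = 6.66*z^4 + 1.32*z^2 + 1.31*z + 2.32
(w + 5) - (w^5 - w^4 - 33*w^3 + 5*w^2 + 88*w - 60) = -w^5 + w^4 + 33*w^3 - 5*w^2 - 87*w + 65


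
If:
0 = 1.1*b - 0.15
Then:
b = 0.14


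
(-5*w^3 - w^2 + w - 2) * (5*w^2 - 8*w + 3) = -25*w^5 + 35*w^4 - 2*w^3 - 21*w^2 + 19*w - 6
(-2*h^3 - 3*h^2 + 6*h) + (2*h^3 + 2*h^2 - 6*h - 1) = -h^2 - 1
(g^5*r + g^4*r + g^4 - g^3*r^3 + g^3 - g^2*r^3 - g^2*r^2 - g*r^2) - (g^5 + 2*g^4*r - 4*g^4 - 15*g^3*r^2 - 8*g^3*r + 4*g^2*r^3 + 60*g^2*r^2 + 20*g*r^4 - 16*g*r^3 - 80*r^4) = g^5*r - g^5 - g^4*r + 5*g^4 - g^3*r^3 + 15*g^3*r^2 + 8*g^3*r + g^3 - 5*g^2*r^3 - 61*g^2*r^2 - 20*g*r^4 + 16*g*r^3 - g*r^2 + 80*r^4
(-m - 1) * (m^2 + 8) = -m^3 - m^2 - 8*m - 8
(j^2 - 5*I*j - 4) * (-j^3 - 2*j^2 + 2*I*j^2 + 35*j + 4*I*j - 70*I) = -j^5 - 2*j^4 + 7*I*j^4 + 49*j^3 + 14*I*j^3 + 28*j^2 - 253*I*j^2 - 490*j - 16*I*j + 280*I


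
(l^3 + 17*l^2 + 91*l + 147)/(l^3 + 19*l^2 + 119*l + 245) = (l + 3)/(l + 5)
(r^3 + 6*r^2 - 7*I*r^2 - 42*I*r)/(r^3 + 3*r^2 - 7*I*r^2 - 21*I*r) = (r + 6)/(r + 3)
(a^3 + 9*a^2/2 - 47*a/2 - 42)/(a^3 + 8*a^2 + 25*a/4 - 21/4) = 2*(a - 4)/(2*a - 1)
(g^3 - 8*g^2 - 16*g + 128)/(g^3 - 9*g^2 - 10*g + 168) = (g^2 - 12*g + 32)/(g^2 - 13*g + 42)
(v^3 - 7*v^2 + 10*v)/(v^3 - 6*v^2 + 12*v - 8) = v*(v - 5)/(v^2 - 4*v + 4)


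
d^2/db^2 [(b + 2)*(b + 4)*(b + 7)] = 6*b + 26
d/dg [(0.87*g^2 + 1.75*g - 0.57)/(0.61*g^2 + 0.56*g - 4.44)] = (-0.5803*g^2 - 7.0302*g - 7.4508)/(0.3721*g^4 + 0.6832*g^3 - 5.1032*g^2 - 4.9728*g + 19.7136)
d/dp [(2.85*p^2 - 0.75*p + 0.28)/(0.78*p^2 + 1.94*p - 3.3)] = (6.114*p^2 - 19.2468*p + 1.9318)/(0.6084*p^4 + 3.0264*p^3 - 1.3844*p^2 - 12.804*p + 10.89)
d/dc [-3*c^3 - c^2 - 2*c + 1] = -9*c^2 - 2*c - 2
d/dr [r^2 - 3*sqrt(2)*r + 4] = 2*r - 3*sqrt(2)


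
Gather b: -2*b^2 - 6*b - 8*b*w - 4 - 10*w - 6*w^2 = -2*b^2 + b*(-8*w - 6) - 6*w^2 - 10*w - 4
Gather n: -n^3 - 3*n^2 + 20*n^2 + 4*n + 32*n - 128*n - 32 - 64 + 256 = -n^3 + 17*n^2 - 92*n + 160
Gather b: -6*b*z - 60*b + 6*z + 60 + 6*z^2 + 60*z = b*(-6*z - 60) + 6*z^2 + 66*z + 60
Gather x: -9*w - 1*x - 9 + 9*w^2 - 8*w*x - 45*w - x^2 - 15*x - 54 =9*w^2 - 54*w - x^2 + x*(-8*w - 16) - 63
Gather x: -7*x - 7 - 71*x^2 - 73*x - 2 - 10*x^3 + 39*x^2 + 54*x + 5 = -10*x^3 - 32*x^2 - 26*x - 4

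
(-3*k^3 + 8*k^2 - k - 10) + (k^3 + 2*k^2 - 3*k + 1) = -2*k^3 + 10*k^2 - 4*k - 9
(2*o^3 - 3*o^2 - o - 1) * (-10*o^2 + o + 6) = -20*o^5 + 32*o^4 + 19*o^3 - 9*o^2 - 7*o - 6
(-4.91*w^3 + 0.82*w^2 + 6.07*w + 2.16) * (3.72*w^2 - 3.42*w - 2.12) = -18.2652*w^5 + 19.8426*w^4 + 30.1852*w^3 - 14.4626*w^2 - 20.2556*w - 4.5792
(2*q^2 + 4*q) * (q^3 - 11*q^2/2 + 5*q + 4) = 2*q^5 - 7*q^4 - 12*q^3 + 28*q^2 + 16*q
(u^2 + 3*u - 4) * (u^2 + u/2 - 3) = u^4 + 7*u^3/2 - 11*u^2/2 - 11*u + 12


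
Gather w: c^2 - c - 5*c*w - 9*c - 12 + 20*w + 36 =c^2 - 10*c + w*(20 - 5*c) + 24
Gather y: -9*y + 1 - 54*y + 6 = 7 - 63*y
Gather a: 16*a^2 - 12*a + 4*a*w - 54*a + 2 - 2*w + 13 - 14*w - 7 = 16*a^2 + a*(4*w - 66) - 16*w + 8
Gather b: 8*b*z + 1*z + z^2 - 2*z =8*b*z + z^2 - z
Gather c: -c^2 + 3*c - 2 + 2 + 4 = -c^2 + 3*c + 4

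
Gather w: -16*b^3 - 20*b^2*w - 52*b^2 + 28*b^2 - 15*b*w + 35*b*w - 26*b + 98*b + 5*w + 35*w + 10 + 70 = -16*b^3 - 24*b^2 + 72*b + w*(-20*b^2 + 20*b + 40) + 80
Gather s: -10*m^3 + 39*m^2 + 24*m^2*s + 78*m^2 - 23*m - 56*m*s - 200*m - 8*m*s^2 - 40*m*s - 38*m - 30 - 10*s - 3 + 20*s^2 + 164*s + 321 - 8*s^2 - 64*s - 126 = -10*m^3 + 117*m^2 - 261*m + s^2*(12 - 8*m) + s*(24*m^2 - 96*m + 90) + 162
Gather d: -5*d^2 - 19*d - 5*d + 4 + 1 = -5*d^2 - 24*d + 5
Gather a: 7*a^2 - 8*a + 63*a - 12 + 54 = 7*a^2 + 55*a + 42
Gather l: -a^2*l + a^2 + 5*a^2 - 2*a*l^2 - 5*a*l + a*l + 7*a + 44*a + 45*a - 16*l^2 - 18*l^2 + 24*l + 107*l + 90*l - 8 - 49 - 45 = 6*a^2 + 96*a + l^2*(-2*a - 34) + l*(-a^2 - 4*a + 221) - 102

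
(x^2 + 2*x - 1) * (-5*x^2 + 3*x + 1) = -5*x^4 - 7*x^3 + 12*x^2 - x - 1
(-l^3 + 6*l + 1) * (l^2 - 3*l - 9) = -l^5 + 3*l^4 + 15*l^3 - 17*l^2 - 57*l - 9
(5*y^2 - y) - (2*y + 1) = 5*y^2 - 3*y - 1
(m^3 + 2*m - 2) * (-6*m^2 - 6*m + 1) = -6*m^5 - 6*m^4 - 11*m^3 + 14*m - 2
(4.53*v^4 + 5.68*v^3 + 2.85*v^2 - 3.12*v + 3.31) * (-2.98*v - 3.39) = -13.4994*v^5 - 32.2831*v^4 - 27.7482*v^3 - 0.363899999999999*v^2 + 0.713000000000001*v - 11.2209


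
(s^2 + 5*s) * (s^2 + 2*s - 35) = s^4 + 7*s^3 - 25*s^2 - 175*s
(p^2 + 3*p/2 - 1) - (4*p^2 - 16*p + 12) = -3*p^2 + 35*p/2 - 13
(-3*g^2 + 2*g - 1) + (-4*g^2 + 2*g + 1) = -7*g^2 + 4*g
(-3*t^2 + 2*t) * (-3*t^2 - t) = 9*t^4 - 3*t^3 - 2*t^2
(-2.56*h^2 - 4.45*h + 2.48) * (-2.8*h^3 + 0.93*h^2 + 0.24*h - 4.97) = 7.168*h^5 + 10.0792*h^4 - 11.6969*h^3 + 13.9616*h^2 + 22.7117*h - 12.3256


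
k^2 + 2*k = k*(k + 2)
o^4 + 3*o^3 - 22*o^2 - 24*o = o*(o - 4)*(o + 1)*(o + 6)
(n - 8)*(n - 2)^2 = n^3 - 12*n^2 + 36*n - 32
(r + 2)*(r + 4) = r^2 + 6*r + 8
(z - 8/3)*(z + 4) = z^2 + 4*z/3 - 32/3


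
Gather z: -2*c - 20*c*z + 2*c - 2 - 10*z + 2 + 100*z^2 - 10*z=100*z^2 + z*(-20*c - 20)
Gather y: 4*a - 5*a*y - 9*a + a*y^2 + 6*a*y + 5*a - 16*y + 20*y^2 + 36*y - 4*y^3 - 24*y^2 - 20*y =a*y - 4*y^3 + y^2*(a - 4)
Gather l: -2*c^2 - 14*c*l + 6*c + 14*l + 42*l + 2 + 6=-2*c^2 + 6*c + l*(56 - 14*c) + 8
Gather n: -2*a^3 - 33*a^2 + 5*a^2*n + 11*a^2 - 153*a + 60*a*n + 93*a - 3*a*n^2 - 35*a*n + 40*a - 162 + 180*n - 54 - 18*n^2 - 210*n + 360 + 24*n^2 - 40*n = -2*a^3 - 22*a^2 - 20*a + n^2*(6 - 3*a) + n*(5*a^2 + 25*a - 70) + 144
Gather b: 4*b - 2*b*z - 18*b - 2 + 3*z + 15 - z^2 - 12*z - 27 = b*(-2*z - 14) - z^2 - 9*z - 14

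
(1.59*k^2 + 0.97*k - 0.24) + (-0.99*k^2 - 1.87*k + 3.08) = 0.6*k^2 - 0.9*k + 2.84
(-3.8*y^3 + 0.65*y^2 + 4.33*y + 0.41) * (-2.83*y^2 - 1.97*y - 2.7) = 10.754*y^5 + 5.6465*y^4 - 3.2744*y^3 - 11.4454*y^2 - 12.4987*y - 1.107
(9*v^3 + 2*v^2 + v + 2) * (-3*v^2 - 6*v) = -27*v^5 - 60*v^4 - 15*v^3 - 12*v^2 - 12*v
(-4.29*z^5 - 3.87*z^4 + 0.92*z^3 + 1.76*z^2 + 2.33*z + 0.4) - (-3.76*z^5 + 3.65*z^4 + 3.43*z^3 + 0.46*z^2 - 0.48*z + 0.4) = -0.53*z^5 - 7.52*z^4 - 2.51*z^3 + 1.3*z^2 + 2.81*z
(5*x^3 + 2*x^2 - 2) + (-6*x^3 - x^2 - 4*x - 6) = -x^3 + x^2 - 4*x - 8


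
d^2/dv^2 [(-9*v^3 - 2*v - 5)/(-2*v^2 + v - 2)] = 2*(-19*v^3 + 6*v^2 + 54*v - 11)/(8*v^6 - 12*v^5 + 30*v^4 - 25*v^3 + 30*v^2 - 12*v + 8)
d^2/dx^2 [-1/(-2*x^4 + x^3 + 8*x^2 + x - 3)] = 2*((-12*x^2 + 3*x + 8)*(-2*x^4 + x^3 + 8*x^2 + x - 3) - (-8*x^3 + 3*x^2 + 16*x + 1)^2)/(-2*x^4 + x^3 + 8*x^2 + x - 3)^3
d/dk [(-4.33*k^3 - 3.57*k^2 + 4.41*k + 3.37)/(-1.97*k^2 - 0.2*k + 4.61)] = (8.5301*k^4 + 1.732*k^3 - 50.4822*k^2 - 19.6376*k + 21.0041)/(3.8809*k^4 + 0.788*k^3 - 18.1234*k^2 - 1.844*k + 21.2521)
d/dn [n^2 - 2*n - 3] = 2*n - 2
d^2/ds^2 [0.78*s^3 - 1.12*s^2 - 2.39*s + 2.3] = 4.68*s - 2.24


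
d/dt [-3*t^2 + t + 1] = 1 - 6*t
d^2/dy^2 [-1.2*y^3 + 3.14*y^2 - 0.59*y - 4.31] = 6.28 - 7.2*y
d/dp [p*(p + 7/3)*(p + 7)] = 3*p^2 + 56*p/3 + 49/3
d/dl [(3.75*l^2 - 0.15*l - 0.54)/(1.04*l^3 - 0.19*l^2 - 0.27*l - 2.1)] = (-3.9*l^4 + 0.312*l^3 + 0.6438*l^2 - 15.9552*l + 0.1692)/(1.0816*l^6 - 0.3952*l^5 - 0.5255*l^4 - 4.2654*l^3 + 0.8709*l^2 + 1.134*l + 4.41)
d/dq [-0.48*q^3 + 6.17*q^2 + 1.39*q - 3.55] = -1.44*q^2 + 12.34*q + 1.39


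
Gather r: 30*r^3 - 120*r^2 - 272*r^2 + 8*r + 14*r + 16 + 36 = 30*r^3 - 392*r^2 + 22*r + 52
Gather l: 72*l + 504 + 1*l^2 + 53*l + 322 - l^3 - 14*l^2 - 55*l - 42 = -l^3 - 13*l^2 + 70*l + 784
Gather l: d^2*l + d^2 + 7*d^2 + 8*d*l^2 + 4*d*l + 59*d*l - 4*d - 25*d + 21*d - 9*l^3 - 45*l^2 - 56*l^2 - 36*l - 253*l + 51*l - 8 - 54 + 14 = 8*d^2 - 8*d - 9*l^3 + l^2*(8*d - 101) + l*(d^2 + 63*d - 238) - 48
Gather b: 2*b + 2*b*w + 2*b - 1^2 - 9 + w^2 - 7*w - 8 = b*(2*w + 4) + w^2 - 7*w - 18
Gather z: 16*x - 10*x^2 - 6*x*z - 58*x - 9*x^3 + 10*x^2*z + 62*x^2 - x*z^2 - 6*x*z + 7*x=-9*x^3 + 52*x^2 - x*z^2 - 35*x + z*(10*x^2 - 12*x)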